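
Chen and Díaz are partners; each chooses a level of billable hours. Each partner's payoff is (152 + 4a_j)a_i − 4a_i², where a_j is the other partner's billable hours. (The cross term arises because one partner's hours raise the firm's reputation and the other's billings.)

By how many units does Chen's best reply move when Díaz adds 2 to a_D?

Chen's payoff is (152 + 4a_D)a_C − 4a_C².
∂π/∂a_C = 152 + 4a_D − 8a_C = 0, so a_C = 19 + 0.5a_D.
The reaction-function slope is 0.5, so a 2-unit rise in a_D moves a_C by 0.5 × 2 = 1. Chen's best response rises — the actions are strategic complements.

1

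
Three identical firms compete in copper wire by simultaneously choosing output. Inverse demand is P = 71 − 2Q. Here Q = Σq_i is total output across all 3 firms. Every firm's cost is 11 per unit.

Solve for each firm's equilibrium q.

7.5

A representative firm's profit is π_i = q_i(71 − 2Q) − 11q_i, with Q = q_i + Σ_{j≠i} q_j.
First-order condition: 60 − 4q_i − 2Σ_{j≠i} q_j = 0.
With identical firms, set every q_j = q: then 60 − 4q − 4q = 0, i.e. q = 60/8 = 7.5.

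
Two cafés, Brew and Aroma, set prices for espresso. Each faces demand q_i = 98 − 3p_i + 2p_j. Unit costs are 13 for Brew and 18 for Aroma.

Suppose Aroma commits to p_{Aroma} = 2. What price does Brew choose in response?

Brew's profit: π = (p_{Brew} − 13)(98 − 3p_{Brew} + 2p_{Aroma}).
∂π/∂p_{Brew} = 137 − 6p_{Brew} + 2p_{Aroma} = 0 ⇒ p_{Brew} = 137/6 + (1/3)p_{Aroma}.
At p_{Aroma} = 2: p_{Brew} = 137/6 + (1/3)·2 = 23.5.

23.5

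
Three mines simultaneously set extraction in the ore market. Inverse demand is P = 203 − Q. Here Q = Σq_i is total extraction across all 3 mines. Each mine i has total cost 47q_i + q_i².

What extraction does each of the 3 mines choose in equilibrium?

A representative mine's profit is π_i = q_i(203 − Q) − 47q_i − q_i², with Q = q_i + Σ_{j≠i} q_j.
First-order condition: 156 − 4q_i − Σ_{j≠i} q_j = 0.
With identical mines, set every q_j = q: then 156 − 4q − 2q = 0, i.e. q = 156/6 = 26.

26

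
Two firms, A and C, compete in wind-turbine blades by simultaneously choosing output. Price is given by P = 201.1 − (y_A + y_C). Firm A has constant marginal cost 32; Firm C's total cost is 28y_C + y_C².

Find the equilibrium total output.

Firm A's profit: π = y_A(201.1 − (y_A + y_C)) − 32y_A.
∂π/∂y_A = 169.1 − 2y_A − y_C = 0, so y_A = 84.55 − 0.5y_C.
For C: ∂π/∂y_C = 173.1 − 4y_C − y_A = 0 ⇒ y_C = 43.275 − 0.25y_A.
Substituting the second reaction function into the first: y_A = 84.55 − 0.5(43.275 − 0.25y_A), which gives 0.875y_A = 62.9125 ⇒ y_A = 71.9.
Then y_C = 43.275 − 0.25·71.9 = 25.3.
Total output: 71.9 + 25.3 = 97.2.

97.2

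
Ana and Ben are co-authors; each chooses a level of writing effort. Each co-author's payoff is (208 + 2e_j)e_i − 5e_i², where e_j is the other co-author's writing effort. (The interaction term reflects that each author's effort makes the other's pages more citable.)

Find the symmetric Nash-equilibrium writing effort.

Ana's payoff is (208 + 2e_B)e_A − 5e_A².
∂π/∂e_A = 208 + 2e_B − 10e_A = 0, so e_A = 20.8 + 0.2e_B.
The game is symmetric, so in equilibrium e_B = e_A: the reaction function gives 0.8e_A = 20.8, hence e_A = 26.

26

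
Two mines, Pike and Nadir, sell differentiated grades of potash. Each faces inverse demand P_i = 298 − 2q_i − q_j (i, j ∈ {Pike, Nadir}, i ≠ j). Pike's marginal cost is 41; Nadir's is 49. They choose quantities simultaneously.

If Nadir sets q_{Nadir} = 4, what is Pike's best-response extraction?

Mine Pike's profit: π = q_{Pike}(298 − 2q_{Pike} − q_{Nadir}) − 41q_{Pike}.
∂π/∂q_{Pike} = 257 − 4q_{Pike} − q_{Nadir} = 0 ⇒ q_{Pike} = 64.25 − 0.25q_{Nadir}.
At q_{Nadir} = 4: q_{Pike} = 64.25 − 0.25·4 = 63.25.

63.25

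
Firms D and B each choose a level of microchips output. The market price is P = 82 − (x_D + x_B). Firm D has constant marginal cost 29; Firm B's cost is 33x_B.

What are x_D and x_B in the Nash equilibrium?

Firm D's profit: π = x_D(82 − (x_D + x_B)) − 29x_D.
∂π/∂x_D = 53 − 2x_D − x_B = 0, so x_D = 26.5 − 0.5x_B.
By the same steps for B: x_B = 24.5 − 0.5x_D.
Plugging x_B into D's best response: x_D = 26.5 − 0.5(24.5 − 0.5x_D) ⇒ 0.75x_D = 14.25, so x_D = 19.
Then x_B = 24.5 − 0.5·19 = 15.

19, 15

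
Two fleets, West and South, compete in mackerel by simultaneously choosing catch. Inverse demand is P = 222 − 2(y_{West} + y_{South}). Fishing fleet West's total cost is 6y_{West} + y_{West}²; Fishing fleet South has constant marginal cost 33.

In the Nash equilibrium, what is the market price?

Fishing fleet West's profit: π = y_{West}(222 − 2(y_{West} + y_{South})) − 6y_{West} − y_{West}².
∂π/∂y_{West} = 216 − 6y_{West} − 2y_{South} = 0, so y_{West} = 36 − (1/3)y_{South}.
For South: ∂π/∂y_{South} = 189 − 4y_{South} − 2y_{West} = 0 ⇒ y_{South} = 47.25 − 0.5y_{West}.
Plugging y_{South} into West's best response: y_{West} = 36 − (1/3)(47.25 − 0.5y_{West}) ⇒ (5/6)y_{West} = 20.25, so y_{West} = 24.3.
Then y_{South} = 47.25 − 0.5·24.3 = 35.1.
Equilibrium price: P = 222 − 2·59.4 = 103.2.

103.2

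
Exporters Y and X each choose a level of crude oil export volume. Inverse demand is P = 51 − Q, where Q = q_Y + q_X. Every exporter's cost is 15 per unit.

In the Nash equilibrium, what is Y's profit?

Exporter Y's profit: π = q_Y(51 − (q_Y + q_X)) − 15q_Y.
∂π/∂q_Y = 36 − 2q_Y − q_X = 0, so q_Y = 18 − 0.5q_X.
Setting q_Y = q_X in the reaction function: q_Y = 18 − 0.5q_Y, so q_Y = 18 / 1.5 = 12.
Price P = 51 − 24 = 27.
Y's profit: (27 − 15)·12 = 144.

144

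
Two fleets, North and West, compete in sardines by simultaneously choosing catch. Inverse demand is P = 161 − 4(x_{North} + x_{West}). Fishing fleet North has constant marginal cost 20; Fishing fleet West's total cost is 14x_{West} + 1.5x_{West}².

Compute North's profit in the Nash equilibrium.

715.5625

Fishing fleet North's profit: π = x_{North}(161 − 4(x_{North} + x_{West})) − 20x_{North}.
∂π/∂x_{North} = 141 − 8x_{North} − 4x_{West} = 0, so x_{North} = 17.625 − 0.5x_{West}.
For West: ∂π/∂x_{West} = 147 − 11x_{West} − 4x_{North} = 0 ⇒ x_{West} = 147/11 − (4/11)x_{North}.
Plugging x_{West} into North's best response: x_{North} = 17.625 − 0.5(147/11 − (4/11)x_{North}) ⇒ (9/11)x_{North} = 963/88, so x_{North} = 13.375.
Then x_{West} = 147/11 − (4/11)·13.375 = 8.5.
Price P = 161 − 4·21.875 = 73.5.
North's profit: (73.5 − 20)·13.375 = 715.5625.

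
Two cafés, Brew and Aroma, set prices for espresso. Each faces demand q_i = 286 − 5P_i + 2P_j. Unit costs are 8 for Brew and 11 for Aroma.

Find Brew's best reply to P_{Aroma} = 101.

52.8

Brew's profit: π = (P_{Brew} − 8)(286 − 5P_{Brew} + 2P_{Aroma}).
∂π/∂P_{Brew} = 326 − 10P_{Brew} + 2P_{Aroma} = 0 ⇒ P_{Brew} = 32.6 + 0.2P_{Aroma}.
At P_{Aroma} = 101: P_{Brew} = 32.6 + 0.2·101 = 52.8.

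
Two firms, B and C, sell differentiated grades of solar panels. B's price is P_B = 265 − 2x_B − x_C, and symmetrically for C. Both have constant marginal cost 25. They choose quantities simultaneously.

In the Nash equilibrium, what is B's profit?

Firm B's profit: π = x_B(265 − 2x_B − x_C) − 25x_B.
∂π/∂x_B = 240 − 4x_B − x_C = 0 ⇒ x_B = 60 − 0.25x_C.
Setting x_B = x_C in the reaction function: x_B = 60 − 0.25x_B, so x_B = 60 / 1.25 = 48.
P_B = 265 − 2·48 − 48 = 121.
Profit = (121 − 25)·48 = 4608.

4608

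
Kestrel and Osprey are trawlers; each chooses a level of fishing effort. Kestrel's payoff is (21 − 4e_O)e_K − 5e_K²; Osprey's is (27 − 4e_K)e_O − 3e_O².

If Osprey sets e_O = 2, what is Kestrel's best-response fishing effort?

1.3

Expanding Kestrel's payoff: 21e_K − 4e_Oe_K − 5e_K².
∂π/∂e_K = 21 − 4e_O − 10e_K = 0, so e_K = 2.1 − 0.4e_O.
At e_O = 2: e_K = 2.1 − 0.4·2 = 1.3.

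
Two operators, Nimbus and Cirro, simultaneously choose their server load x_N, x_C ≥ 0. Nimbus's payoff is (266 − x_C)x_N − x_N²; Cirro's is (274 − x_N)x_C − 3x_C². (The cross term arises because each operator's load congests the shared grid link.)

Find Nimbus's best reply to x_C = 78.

94

Expanding Nimbus's payoff: 266x_N − x_Cx_N − x_N².
∂π/∂x_N = 266 − x_C − 2x_N = 0, so x_N = 133 − 0.5x_C.
At x_C = 78: x_N = 133 − 0.5·78 = 94.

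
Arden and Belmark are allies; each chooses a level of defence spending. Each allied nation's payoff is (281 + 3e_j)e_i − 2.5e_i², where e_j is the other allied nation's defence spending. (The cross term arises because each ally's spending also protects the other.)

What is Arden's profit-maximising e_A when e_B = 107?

Arden's payoff is (281 + 3e_B)e_A − 2.5e_A².
∂π/∂e_A = 281 + 3e_B − 5e_A = 0, so e_A = 56.2 + 0.6e_B.
At e_B = 107: e_A = 56.2 + 0.6·107 = 120.4.

120.4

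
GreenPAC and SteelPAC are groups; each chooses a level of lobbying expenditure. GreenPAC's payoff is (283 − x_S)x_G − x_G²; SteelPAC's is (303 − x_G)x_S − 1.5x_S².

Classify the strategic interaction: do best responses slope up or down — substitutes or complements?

Expanding GreenPAC's payoff: 283x_G − x_Sx_G − x_G².
∂π/∂x_G = 283 − x_S − 2x_G = 0, so x_G = 141.5 − 0.5x_S.
The best-response slope dx_G/dx_S = −0.5 < 0: the reaction function is downward-sloping, so the choices are strategic substitutes.

strategic substitutes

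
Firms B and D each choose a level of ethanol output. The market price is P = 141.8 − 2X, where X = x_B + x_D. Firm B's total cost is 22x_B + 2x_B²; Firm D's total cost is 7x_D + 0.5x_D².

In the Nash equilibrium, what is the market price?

76.9

Firm B's profit: π = x_B(141.8 − 2(x_B + x_D)) − 22x_B − 2x_B².
∂π/∂x_B = 119.8 − 8x_B − 2x_D = 0, so x_B = 14.975 − 0.25x_D.
For D: ∂π/∂x_D = 134.8 − 5x_D − 2x_B = 0 ⇒ x_D = 26.96 − 0.4x_B.
Solving the two reaction functions simultaneously: (1 − (−0.25)(−0.4))x_B = 14.975 − 0.25·26.96, so 0.9x_B = 8.235 and x_B = 9.15.
Then x_D = 26.96 − 0.4·9.15 = 23.3.
Equilibrium price: P = 141.8 − 2·32.45 = 76.9.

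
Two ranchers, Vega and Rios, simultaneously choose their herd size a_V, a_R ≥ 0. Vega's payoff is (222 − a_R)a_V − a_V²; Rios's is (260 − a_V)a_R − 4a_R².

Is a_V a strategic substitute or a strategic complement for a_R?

Expanding Vega's payoff: 222a_V − a_Ra_V − a_V².
∂π/∂a_V = 222 − a_R − 2a_V = 0, so a_V = 111 − 0.5a_R.
The best-response slope da_V/da_R = −0.5 < 0: the reaction function is downward-sloping, so the choices are strategic substitutes.

strategic substitutes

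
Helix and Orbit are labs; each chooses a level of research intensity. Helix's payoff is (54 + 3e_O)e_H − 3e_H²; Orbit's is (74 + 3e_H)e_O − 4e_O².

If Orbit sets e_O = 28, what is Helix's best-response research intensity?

23

Expanding Helix's payoff: 54e_H + 3e_Oe_H − 3e_H².
∂π/∂e_H = 54 + 3e_O − 6e_H = 0, so e_H = 9 + 0.5e_O.
At e_O = 28: e_H = 9 + 0.5·28 = 23.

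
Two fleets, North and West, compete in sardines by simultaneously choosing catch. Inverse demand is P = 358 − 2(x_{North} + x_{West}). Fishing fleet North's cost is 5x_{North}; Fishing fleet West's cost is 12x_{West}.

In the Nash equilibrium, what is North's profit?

Fishing fleet North's profit: π = x_{North}(358 − 2(x_{North} + x_{West})) − 5x_{North}.
∂π/∂x_{North} = 353 − 4x_{North} − 2x_{West} = 0, so x_{North} = 88.25 − 0.5x_{West}.
By the same steps for West: x_{West} = 86.5 − 0.5x_{North}.
Solving the two reaction functions simultaneously: (1 − (−0.5)(−0.5))x_{North} = 88.25 − 0.5·86.5, so 0.75x_{North} = 45 and x_{North} = 60.
Then x_{West} = 86.5 − 0.5·60 = 56.5.
Price P = 358 − 2·116.5 = 125.
North's profit: (125 − 5)·60 = 7200.

7200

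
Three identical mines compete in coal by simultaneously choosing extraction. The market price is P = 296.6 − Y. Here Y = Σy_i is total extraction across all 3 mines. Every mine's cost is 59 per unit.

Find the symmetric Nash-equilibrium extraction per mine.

59.4

A representative mine's profit is π_i = y_i(296.6 − Y) − 59y_i, with Y = y_i + Σ_{j≠i} y_j.
First-order condition: 237.6 − 2y_i − Σ_{j≠i} y_j = 0.
With identical mines, set every y_j = y: then 237.6 − 2y − 2y = 0, i.e. y = 237.6/4 = 59.4.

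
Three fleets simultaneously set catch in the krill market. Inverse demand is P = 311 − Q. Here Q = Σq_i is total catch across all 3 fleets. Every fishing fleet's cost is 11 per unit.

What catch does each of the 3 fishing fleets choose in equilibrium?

75

A representative fishing fleet's profit is π_i = q_i(311 − Q) − 11q_i, with Q = q_i + Σ_{j≠i} q_j.
First-order condition: 300 − 2q_i − Σ_{j≠i} q_j = 0.
Imposing symmetry (q_j = q for all j) turns Σ_{j≠i} q_j into 2q, so 300 = 4q and q = 75.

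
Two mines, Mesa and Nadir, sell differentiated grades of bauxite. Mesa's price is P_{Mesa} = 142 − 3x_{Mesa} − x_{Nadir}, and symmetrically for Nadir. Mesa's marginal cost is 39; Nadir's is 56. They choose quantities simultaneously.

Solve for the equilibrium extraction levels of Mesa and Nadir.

Mine Mesa's profit: π = x_{Mesa}(142 − 3x_{Mesa} − x_{Nadir}) − 39x_{Mesa}.
∂π/∂x_{Mesa} = 103 − 6x_{Mesa} − x_{Nadir} = 0 ⇒ x_{Mesa} = 103/6 − (1/6)x_{Nadir}.
Similarly x_{Nadir} = 43/3 − (1/6)x_{Mesa}.
Solving the two reaction functions simultaneously: (1 − (−1/6)(−1/6))x_{Mesa} = 103/6 − (1/6)·(43/3), so (35/36)x_{Mesa} = 133/9 and x_{Mesa} = 15.2.
Then x_{Nadir} = 43/3 − (1/6)·15.2 = 11.8.

15.2, 11.8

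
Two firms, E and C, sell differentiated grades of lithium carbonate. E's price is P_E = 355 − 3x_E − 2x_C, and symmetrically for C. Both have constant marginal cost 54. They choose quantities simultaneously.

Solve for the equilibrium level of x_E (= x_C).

Firm E's profit: π = x_E(355 − 3x_E − 2x_C) − 54x_E.
∂π/∂x_E = 301 − 6x_E − 2x_C = 0 ⇒ x_E = 301/6 − (1/3)x_C.
Setting x_E = x_C in the reaction function: x_E = 301/6 − (1/3)x_E, so x_E = (301/6) / (4/3) = 37.625.

37.625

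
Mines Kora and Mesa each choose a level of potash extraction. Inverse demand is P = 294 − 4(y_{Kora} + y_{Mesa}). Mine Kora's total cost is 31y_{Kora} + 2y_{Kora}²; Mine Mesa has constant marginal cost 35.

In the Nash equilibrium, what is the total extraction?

Mine Kora's profit: π = y_{Kora}(294 − 4(y_{Kora} + y_{Mesa})) − 31y_{Kora} − 2y_{Kora}².
∂π/∂y_{Kora} = 263 − 12y_{Kora} − 4y_{Mesa} = 0, so y_{Kora} = 263/12 − (1/3)y_{Mesa}.
For Mesa: ∂π/∂y_{Mesa} = 259 − 8y_{Mesa} − 4y_{Kora} = 0 ⇒ y_{Mesa} = 32.375 − 0.5y_{Kora}.
Solving the two reaction functions simultaneously: (1 − (−1/3)(−0.5))y_{Kora} = 263/12 − (1/3)·32.375, so (5/6)y_{Kora} = 11.125 and y_{Kora} = 13.35.
Then y_{Mesa} = 32.375 − 0.5·13.35 = 25.7.
Total extraction: 13.35 + 25.7 = 39.05.

39.05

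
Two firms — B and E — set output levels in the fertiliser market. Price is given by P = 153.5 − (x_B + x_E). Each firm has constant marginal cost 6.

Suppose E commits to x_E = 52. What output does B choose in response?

Firm B's profit: π = x_B(153.5 − (x_B + x_E)) − 6x_B.
∂π/∂x_B = 147.5 − 2x_B − x_E = 0, so x_B = 73.75 − 0.5x_E.
At x_E = 52: x_B = 73.75 − 0.5·52 = 47.75.

47.75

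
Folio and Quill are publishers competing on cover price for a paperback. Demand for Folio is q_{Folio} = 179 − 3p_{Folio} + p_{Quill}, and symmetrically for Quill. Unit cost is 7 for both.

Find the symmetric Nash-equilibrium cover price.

40

Folio's profit: π = (p_{Folio} − 7)(179 − 3p_{Folio} + p_{Quill}).
∂π/∂p_{Folio} = 200 − 6p_{Folio} + p_{Quill} = 0 ⇒ p_{Folio} = 100/3 + (1/6)p_{Quill}.
By symmetry p_{Quill} = p_{Folio}; substituting into the reaction function, (5/6)p_{Folio} = 100/3 and p_{Folio} = 40.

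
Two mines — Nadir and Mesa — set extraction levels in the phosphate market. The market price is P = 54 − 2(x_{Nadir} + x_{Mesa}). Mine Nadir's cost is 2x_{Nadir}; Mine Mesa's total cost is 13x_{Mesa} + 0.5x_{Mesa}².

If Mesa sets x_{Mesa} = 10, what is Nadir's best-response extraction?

8

Mine Nadir's profit: π = x_{Nadir}(54 − 2(x_{Nadir} + x_{Mesa})) − 2x_{Nadir}.
∂π/∂x_{Nadir} = 52 − 4x_{Nadir} − 2x_{Mesa} = 0, so x_{Nadir} = 13 − 0.5x_{Mesa}.
At x_{Mesa} = 10: x_{Nadir} = 13 − 0.5·10 = 8.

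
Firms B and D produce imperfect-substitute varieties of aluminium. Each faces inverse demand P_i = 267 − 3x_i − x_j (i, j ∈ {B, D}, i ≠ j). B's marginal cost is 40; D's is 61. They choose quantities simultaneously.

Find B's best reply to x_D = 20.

34.5

Firm B's profit: π = x_B(267 − 3x_B − x_D) − 40x_B.
∂π/∂x_B = 227 − 6x_B − x_D = 0 ⇒ x_B = 227/6 − (1/6)x_D.
At x_D = 20: x_B = 227/6 − (1/6)·20 = 34.5.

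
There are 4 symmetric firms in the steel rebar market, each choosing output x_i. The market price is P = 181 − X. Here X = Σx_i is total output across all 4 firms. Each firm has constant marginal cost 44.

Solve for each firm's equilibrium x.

A representative firm's profit is π_i = x_i(181 − X) − 44x_i, with X = x_i + Σ_{j≠i} x_j.
First-order condition: 137 − 2x_i − Σ_{j≠i} x_j = 0.
Imposing symmetry (x_j = x for all j) turns Σ_{j≠i} x_j into 3x, so 137 = 5x and x = 27.4.

27.4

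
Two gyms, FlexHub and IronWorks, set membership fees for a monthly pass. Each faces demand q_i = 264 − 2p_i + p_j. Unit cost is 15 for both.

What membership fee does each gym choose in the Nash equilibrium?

FlexHub's profit: π = (p_{FlexHub} − 15)(264 − 2p_{FlexHub} + p_{IronWorks}).
∂π/∂p_{FlexHub} = 294 − 4p_{FlexHub} + p_{IronWorks} = 0 ⇒ p_{FlexHub} = 73.5 + 0.25p_{IronWorks}.
Setting p_{FlexHub} = p_{IronWorks} in the reaction function: p_{FlexHub} = 73.5 + 0.25p_{FlexHub}, so p_{FlexHub} = 73.5 / 0.75 = 98.

98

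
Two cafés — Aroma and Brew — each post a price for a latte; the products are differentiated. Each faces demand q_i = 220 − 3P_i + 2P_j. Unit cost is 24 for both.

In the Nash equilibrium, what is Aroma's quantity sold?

147

Aroma's profit: π = (P_{Aroma} − 24)(220 − 3P_{Aroma} + 2P_{Brew}).
∂π/∂P_{Aroma} = 292 − 6P_{Aroma} + 2P_{Brew} = 0 ⇒ P_{Aroma} = 146/3 + (1/3)P_{Brew}.
By symmetry P_{Brew} = P_{Aroma}; substituting into the reaction function, (2/3)P_{Aroma} = 146/3 and P_{Aroma} = 73.
q_{Aroma} = 220 − 3·73 + 2·73 = 147.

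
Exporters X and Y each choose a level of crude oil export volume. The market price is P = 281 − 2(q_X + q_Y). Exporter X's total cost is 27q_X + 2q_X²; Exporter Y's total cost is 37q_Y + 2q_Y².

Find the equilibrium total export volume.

49.8

Exporter X's profit: π = q_X(281 − 2(q_X + q_Y)) − 27q_X − 2q_X².
∂π/∂q_X = 254 − 8q_X − 2q_Y = 0, so q_X = 31.75 − 0.25q_Y.
By the same steps for Y: q_Y = 30.5 − 0.25q_X.
Substituting the second reaction function into the first: q_X = 31.75 − 0.25(30.5 − 0.25q_X), which gives 0.9375q_X = 24.125 ⇒ q_X = 386/15.
Then q_Y = 30.5 − 0.25·(386/15) = 361/15.
Total export volume: 386/15 + 361/15 = 49.8.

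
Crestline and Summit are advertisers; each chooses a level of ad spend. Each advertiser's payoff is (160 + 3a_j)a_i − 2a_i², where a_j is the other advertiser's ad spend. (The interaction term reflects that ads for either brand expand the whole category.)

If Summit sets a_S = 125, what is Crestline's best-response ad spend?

Crestline's payoff is (160 + 3a_S)a_C − 2a_C².
∂π/∂a_C = 160 + 3a_S − 4a_C = 0, so a_C = 40 + 0.75a_S.
At a_S = 125: a_C = 40 + 0.75·125 = 133.75.

133.75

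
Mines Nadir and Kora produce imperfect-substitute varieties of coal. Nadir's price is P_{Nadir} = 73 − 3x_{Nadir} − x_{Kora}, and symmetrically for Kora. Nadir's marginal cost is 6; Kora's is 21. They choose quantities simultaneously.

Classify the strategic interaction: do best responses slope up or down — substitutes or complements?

Mine Nadir's profit: π = x_{Nadir}(73 − 3x_{Nadir} − x_{Kora}) − 6x_{Nadir}.
∂π/∂x_{Nadir} = 67 − 6x_{Nadir} − x_{Kora} = 0 ⇒ x_{Nadir} = 67/6 − (1/6)x_{Kora}.
The best-response slope dx_{Nadir}/dx_{Kora} = −1/6 < 0: the reaction function is downward-sloping, so the choices are strategic substitutes.

strategic substitutes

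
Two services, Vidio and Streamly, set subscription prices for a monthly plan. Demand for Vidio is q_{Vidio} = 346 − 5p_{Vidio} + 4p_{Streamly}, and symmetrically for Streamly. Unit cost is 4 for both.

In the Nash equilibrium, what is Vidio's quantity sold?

Vidio's profit: π = (p_{Vidio} − 4)(346 − 5p_{Vidio} + 4p_{Streamly}).
∂π/∂p_{Vidio} = 366 − 10p_{Vidio} + 4p_{Streamly} = 0 ⇒ p_{Vidio} = 36.6 + 0.4p_{Streamly}.
The game is symmetric, so in equilibrium p_{Streamly} = p_{Vidio}: the reaction function gives 0.6p_{Vidio} = 36.6, hence p_{Vidio} = 61.
q_{Vidio} = 346 − 5·61 + 4·61 = 285.

285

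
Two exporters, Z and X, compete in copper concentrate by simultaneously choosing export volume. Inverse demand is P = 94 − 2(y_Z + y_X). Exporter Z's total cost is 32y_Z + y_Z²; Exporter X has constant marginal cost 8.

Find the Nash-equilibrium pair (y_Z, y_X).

3.8, 19.6

Exporter Z's profit: π = y_Z(94 − 2(y_Z + y_X)) − 32y_Z − y_Z².
∂π/∂y_Z = 62 − 6y_Z − 2y_X = 0, so y_Z = 31/3 − (1/3)y_X.
For X: ∂π/∂y_X = 86 − 4y_X − 2y_Z = 0 ⇒ y_X = 21.5 − 0.5y_Z.
Plugging y_X into Z's best response: y_Z = 31/3 − (1/3)(21.5 − 0.5y_Z) ⇒ (5/6)y_Z = 19/6, so y_Z = 3.8.
Then y_X = 21.5 − 0.5·3.8 = 19.6.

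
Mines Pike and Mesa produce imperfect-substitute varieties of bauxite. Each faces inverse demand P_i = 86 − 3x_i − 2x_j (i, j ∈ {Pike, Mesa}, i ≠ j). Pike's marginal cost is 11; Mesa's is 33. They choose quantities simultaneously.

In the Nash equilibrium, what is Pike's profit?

346.6875

Mine Pike's profit: π = x_{Pike}(86 − 3x_{Pike} − 2x_{Mesa}) − 11x_{Pike}.
∂π/∂x_{Pike} = 75 − 6x_{Pike} − 2x_{Mesa} = 0 ⇒ x_{Pike} = 12.5 − (1/3)x_{Mesa}.
Similarly x_{Mesa} = 53/6 − (1/3)x_{Pike}.
Plugging x_{Mesa} into Pike's best response: x_{Pike} = 12.5 − (1/3)(53/6 − (1/3)x_{Pike}) ⇒ (8/9)x_{Pike} = 86/9, so x_{Pike} = 10.75.
Then x_{Mesa} = 53/6 − (1/3)·10.75 = 5.25.
P_{Pike} = 86 − 3·10.75 − 2·5.25 = 43.25.
Profit = (43.25 − 11)·10.75 = 346.6875.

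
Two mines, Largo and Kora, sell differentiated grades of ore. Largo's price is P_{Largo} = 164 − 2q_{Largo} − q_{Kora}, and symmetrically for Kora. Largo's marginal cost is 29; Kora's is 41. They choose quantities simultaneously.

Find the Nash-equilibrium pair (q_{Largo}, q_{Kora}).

27.8, 23.8

Mine Largo's profit: π = q_{Largo}(164 − 2q_{Largo} − q_{Kora}) − 29q_{Largo}.
∂π/∂q_{Largo} = 135 − 4q_{Largo} − q_{Kora} = 0 ⇒ q_{Largo} = 33.75 − 0.25q_{Kora}.
Similarly q_{Kora} = 30.75 − 0.25q_{Largo}.
Solving the two reaction functions simultaneously: (1 − (−0.25)(−0.25))q_{Largo} = 33.75 − 0.25·30.75, so 0.9375q_{Largo} = 26.0625 and q_{Largo} = 27.8.
Then q_{Kora} = 30.75 − 0.25·27.8 = 23.8.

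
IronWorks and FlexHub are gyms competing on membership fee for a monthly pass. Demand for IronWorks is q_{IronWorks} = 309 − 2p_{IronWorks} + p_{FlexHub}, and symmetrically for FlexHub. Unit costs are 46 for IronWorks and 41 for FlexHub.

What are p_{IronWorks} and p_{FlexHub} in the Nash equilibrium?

133, 131

IronWorks's profit: π = (p_{IronWorks} − 46)(309 − 2p_{IronWorks} + p_{FlexHub}).
∂π/∂p_{IronWorks} = 401 − 4p_{IronWorks} + p_{FlexHub} = 0 ⇒ p_{IronWorks} = 100.25 + 0.25p_{FlexHub}.
Similarly p_{FlexHub} = 97.75 + 0.25p_{IronWorks}.
Substituting the second reaction function into the first: p_{IronWorks} = 100.25 + 0.25(97.75 + 0.25p_{IronWorks}), which gives 0.9375p_{IronWorks} = 124.6875 ⇒ p_{IronWorks} = 133.
Then p_{FlexHub} = 97.75 + 0.25·133 = 131.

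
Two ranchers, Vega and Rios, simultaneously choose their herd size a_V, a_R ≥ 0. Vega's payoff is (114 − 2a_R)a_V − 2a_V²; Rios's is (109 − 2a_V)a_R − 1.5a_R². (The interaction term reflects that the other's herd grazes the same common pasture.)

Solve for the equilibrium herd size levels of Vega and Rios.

Expanding Vega's payoff: 114a_V − 2a_Ra_V − 2a_V².
∂π/∂a_V = 114 − 2a_R − 4a_V = 0, so a_V = 28.5 − 0.5a_R.
Likewise for Rios: a_R = 109/3 − (2/3)a_V.
Plugging a_R into Vega's best response: a_V = 28.5 − 0.5(109/3 − (2/3)a_V) ⇒ (2/3)a_V = 31/3, so a_V = 15.5.
Then a_R = 109/3 − (2/3)·15.5 = 26.

15.5, 26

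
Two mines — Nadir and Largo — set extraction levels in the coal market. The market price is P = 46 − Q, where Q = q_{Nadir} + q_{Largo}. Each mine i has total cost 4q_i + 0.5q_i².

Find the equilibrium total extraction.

Mine Nadir's profit: π = q_{Nadir}(46 − (q_{Nadir} + q_{Largo})) − 4q_{Nadir} − 0.5q_{Nadir}².
∂π/∂q_{Nadir} = 42 − 3q_{Nadir} − q_{Largo} = 0, so q_{Nadir} = 14 − (1/3)q_{Largo}.
The game is symmetric, so in equilibrium q_{Largo} = q_{Nadir}: the reaction function gives (4/3)q_{Nadir} = 14, hence q_{Nadir} = 10.5.
Total extraction: 10.5 + 10.5 = 21.

21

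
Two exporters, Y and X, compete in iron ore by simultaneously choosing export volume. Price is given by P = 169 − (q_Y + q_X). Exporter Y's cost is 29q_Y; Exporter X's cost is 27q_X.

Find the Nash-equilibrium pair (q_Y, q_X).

Exporter Y's profit: π = q_Y(169 − (q_Y + q_X)) − 29q_Y.
∂π/∂q_Y = 140 − 2q_Y − q_X = 0, so q_Y = 70 − 0.5q_X.
By the same steps for X: q_X = 71 − 0.5q_Y.
Solving the two reaction functions simultaneously: (1 − (−0.5)(−0.5))q_Y = 70 − 0.5·71, so 0.75q_Y = 34.5 and q_Y = 46.
Then q_X = 71 − 0.5·46 = 48.

46, 48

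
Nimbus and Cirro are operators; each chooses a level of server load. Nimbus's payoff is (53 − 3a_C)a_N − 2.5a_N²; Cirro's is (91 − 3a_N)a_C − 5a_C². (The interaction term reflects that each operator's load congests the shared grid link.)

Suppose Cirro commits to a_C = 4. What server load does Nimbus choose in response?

Expanding Nimbus's payoff: 53a_N − 3a_Ca_N − 2.5a_N².
∂π/∂a_N = 53 − 3a_C − 5a_N = 0, so a_N = 10.6 − 0.6a_C.
At a_C = 4: a_N = 10.6 − 0.6·4 = 8.2.

8.2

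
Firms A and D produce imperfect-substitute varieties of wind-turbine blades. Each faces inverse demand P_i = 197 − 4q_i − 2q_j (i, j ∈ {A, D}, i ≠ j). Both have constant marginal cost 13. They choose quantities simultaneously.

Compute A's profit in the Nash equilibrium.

Firm A's profit: π = q_A(197 − 4q_A − 2q_D) − 13q_A.
∂π/∂q_A = 184 − 8q_A − 2q_D = 0 ⇒ q_A = 23 − 0.25q_D.
The game is symmetric, so in equilibrium q_D = q_A: the reaction function gives 1.25q_A = 23, hence q_A = 18.4.
P_A = 197 − 4·18.4 − 2·18.4 = 86.6.
Profit = (86.6 − 13)·18.4 = 1354.24.

1354.24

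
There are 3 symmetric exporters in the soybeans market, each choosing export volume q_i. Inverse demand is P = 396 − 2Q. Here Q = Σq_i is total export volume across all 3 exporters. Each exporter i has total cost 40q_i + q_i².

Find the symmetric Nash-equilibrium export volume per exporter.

35.6

A representative exporter's profit is π_i = q_i(396 − 2Q) − 40q_i − q_i², with Q = q_i + Σ_{j≠i} q_j.
First-order condition: 356 − 6q_i − 2Σ_{j≠i} q_j = 0.
With identical exporters, set every q_j = q: then 356 − 6q − 4q = 0, i.e. q = 356/10 = 35.6.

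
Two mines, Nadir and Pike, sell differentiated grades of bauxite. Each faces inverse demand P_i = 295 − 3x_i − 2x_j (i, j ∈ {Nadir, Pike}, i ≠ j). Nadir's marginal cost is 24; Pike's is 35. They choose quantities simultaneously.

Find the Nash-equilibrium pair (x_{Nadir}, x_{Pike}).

Mine Nadir's profit: π = x_{Nadir}(295 − 3x_{Nadir} − 2x_{Pike}) − 24x_{Nadir}.
∂π/∂x_{Nadir} = 271 − 6x_{Nadir} − 2x_{Pike} = 0 ⇒ x_{Nadir} = 271/6 − (1/3)x_{Pike}.
Similarly x_{Pike} = 130/3 − (1/3)x_{Nadir}.
Solving the two reaction functions simultaneously: (1 − (−1/3)(−1/3))x_{Nadir} = 271/6 − (1/3)·(130/3), so (8/9)x_{Nadir} = 553/18 and x_{Nadir} = 34.5625.
Then x_{Pike} = 130/3 − (1/3)·34.5625 = 31.8125.

34.5625, 31.8125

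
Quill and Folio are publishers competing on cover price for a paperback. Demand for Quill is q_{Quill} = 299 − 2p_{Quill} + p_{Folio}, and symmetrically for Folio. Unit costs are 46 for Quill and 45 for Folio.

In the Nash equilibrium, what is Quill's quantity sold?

Quill's profit: π = (p_{Quill} − 46)(299 − 2p_{Quill} + p_{Folio}).
∂π/∂p_{Quill} = 391 − 4p_{Quill} + p_{Folio} = 0 ⇒ p_{Quill} = 97.75 + 0.25p_{Folio}.
Similarly p_{Folio} = 97.25 + 0.25p_{Quill}.
Substituting the second reaction function into the first: p_{Quill} = 97.75 + 0.25(97.25 + 0.25p_{Quill}), which gives 0.9375p_{Quill} = 122.0625 ⇒ p_{Quill} = 130.2.
Then p_{Folio} = 97.25 + 0.25·130.2 = 129.8.
q_{Quill} = 299 − 2·130.2 + 129.8 = 168.4.

168.4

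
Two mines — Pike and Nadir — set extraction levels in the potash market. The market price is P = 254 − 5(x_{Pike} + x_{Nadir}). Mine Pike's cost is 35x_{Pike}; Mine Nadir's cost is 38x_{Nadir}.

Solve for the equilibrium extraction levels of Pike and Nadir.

14.8, 14.2

Mine Pike's profit: π = x_{Pike}(254 − 5(x_{Pike} + x_{Nadir})) − 35x_{Pike}.
∂π/∂x_{Pike} = 219 − 10x_{Pike} − 5x_{Nadir} = 0, so x_{Pike} = 21.9 − 0.5x_{Nadir}.
By the same steps for Nadir: x_{Nadir} = 21.6 − 0.5x_{Pike}.
Solving the two reaction functions simultaneously: (1 − (−0.5)(−0.5))x_{Pike} = 21.9 − 0.5·21.6, so 0.75x_{Pike} = 11.1 and x_{Pike} = 14.8.
Then x_{Nadir} = 21.6 − 0.5·14.8 = 14.2.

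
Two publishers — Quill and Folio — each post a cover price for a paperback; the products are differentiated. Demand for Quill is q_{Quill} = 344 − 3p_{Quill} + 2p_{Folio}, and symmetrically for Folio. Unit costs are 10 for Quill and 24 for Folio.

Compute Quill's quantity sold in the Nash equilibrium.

258.375

Quill's profit: π = (p_{Quill} − 10)(344 − 3p_{Quill} + 2p_{Folio}).
∂π/∂p_{Quill} = 374 − 6p_{Quill} + 2p_{Folio} = 0 ⇒ p_{Quill} = 187/3 + (1/3)p_{Folio}.
Similarly p_{Folio} = 208/3 + (1/3)p_{Quill}.
Plugging p_{Folio} into Quill's best response: p_{Quill} = 187/3 + (1/3)(208/3 + (1/3)p_{Quill}) ⇒ (8/9)p_{Quill} = 769/9, so p_{Quill} = 96.125.
Then p_{Folio} = 208/3 + (1/3)·96.125 = 101.375.
q_{Quill} = 344 − 3·96.125 + 2·101.375 = 258.375.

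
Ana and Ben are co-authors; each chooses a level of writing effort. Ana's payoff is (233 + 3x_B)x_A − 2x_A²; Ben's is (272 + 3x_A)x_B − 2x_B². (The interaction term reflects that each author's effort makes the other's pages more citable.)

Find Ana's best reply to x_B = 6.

62.75

Expanding Ana's payoff: 233x_A + 3x_Bx_A − 2x_A².
∂π/∂x_A = 233 + 3x_B − 4x_A = 0, so x_A = 58.25 + 0.75x_B.
At x_B = 6: x_A = 58.25 + 0.75·6 = 62.75.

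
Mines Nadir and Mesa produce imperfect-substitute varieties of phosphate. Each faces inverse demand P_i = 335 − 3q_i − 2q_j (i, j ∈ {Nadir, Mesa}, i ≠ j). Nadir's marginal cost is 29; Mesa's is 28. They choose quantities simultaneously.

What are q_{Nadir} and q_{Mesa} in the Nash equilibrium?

38.1875, 38.4375

Mine Nadir's profit: π = q_{Nadir}(335 − 3q_{Nadir} − 2q_{Mesa}) − 29q_{Nadir}.
∂π/∂q_{Nadir} = 306 − 6q_{Nadir} − 2q_{Mesa} = 0 ⇒ q_{Nadir} = 51 − (1/3)q_{Mesa}.
Similarly q_{Mesa} = 307/6 − (1/3)q_{Nadir}.
Solving the two reaction functions simultaneously: (1 − (−1/3)(−1/3))q_{Nadir} = 51 − (1/3)·(307/6), so (8/9)q_{Nadir} = 611/18 and q_{Nadir} = 38.1875.
Then q_{Mesa} = 307/6 − (1/3)·38.1875 = 38.4375.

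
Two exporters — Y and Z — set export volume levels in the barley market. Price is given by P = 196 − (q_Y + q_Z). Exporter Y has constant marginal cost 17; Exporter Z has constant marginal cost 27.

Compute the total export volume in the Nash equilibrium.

Exporter Y's profit: π = q_Y(196 − (q_Y + q_Z)) − 17q_Y.
∂π/∂q_Y = 179 − 2q_Y − q_Z = 0, so q_Y = 89.5 − 0.5q_Z.
By the same steps for Z: q_Z = 84.5 − 0.5q_Y.
Solving the two reaction functions simultaneously: (1 − (−0.5)(−0.5))q_Y = 89.5 − 0.5·84.5, so 0.75q_Y = 47.25 and q_Y = 63.
Then q_Z = 84.5 − 0.5·63 = 53.
Total export volume: 63 + 53 = 116.

116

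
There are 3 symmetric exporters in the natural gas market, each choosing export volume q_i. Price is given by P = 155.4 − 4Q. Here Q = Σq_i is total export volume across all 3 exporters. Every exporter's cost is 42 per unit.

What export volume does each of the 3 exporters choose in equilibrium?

7.0875

A representative exporter's profit is π_i = q_i(155.4 − 4Q) − 42q_i, with Q = q_i + Σ_{j≠i} q_j.
First-order condition: 113.4 − 8q_i − 4Σ_{j≠i} q_j = 0.
With identical exporters, set every q_j = q: then 113.4 − 8q − 8q = 0, i.e. q = 113.4/16 = 7.0875.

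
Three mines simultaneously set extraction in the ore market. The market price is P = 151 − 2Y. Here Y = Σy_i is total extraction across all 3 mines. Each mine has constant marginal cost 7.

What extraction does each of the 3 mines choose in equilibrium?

18

A representative mine's profit is π_i = y_i(151 − 2Y) − 7y_i, with Y = y_i + Σ_{j≠i} y_j.
First-order condition: 144 − 4y_i − 2Σ_{j≠i} y_j = 0.
With identical mines, set every y_j = y: then 144 − 4y − 4y = 0, i.e. y = 144/8 = 18.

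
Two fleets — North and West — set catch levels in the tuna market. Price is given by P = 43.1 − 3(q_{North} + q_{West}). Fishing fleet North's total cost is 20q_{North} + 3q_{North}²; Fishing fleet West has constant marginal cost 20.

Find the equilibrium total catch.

Fishing fleet North's profit: π = q_{North}(43.1 − 3(q_{North} + q_{West})) − 20q_{North} − 3q_{North}².
∂π/∂q_{North} = 23.1 − 12q_{North} − 3q_{West} = 0, so q_{North} = 1.925 − 0.25q_{West}.
For West: ∂π/∂q_{West} = 23.1 − 6q_{West} − 3q_{North} = 0 ⇒ q_{West} = 3.85 − 0.5q_{North}.
Solving the two reaction functions simultaneously: (1 − (−0.25)(−0.5))q_{North} = 1.925 − 0.25·3.85, so 0.875q_{North} = 0.9625 and q_{North} = 1.1.
Then q_{West} = 3.85 − 0.5·1.1 = 3.3.
Total catch: 1.1 + 3.3 = 4.4.

4.4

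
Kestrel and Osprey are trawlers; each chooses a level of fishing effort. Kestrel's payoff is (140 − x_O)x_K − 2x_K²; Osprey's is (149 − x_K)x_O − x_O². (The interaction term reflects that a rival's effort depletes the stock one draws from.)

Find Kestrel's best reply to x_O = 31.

Expanding Kestrel's payoff: 140x_K − x_Ox_K − 2x_K².
∂π/∂x_K = 140 − x_O − 4x_K = 0, so x_K = 35 − 0.25x_O.
At x_O = 31: x_K = 35 − 0.25·31 = 27.25.

27.25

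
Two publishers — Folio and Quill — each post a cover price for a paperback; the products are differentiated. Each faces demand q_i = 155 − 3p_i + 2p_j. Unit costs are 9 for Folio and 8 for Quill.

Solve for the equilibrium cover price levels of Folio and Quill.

Folio's profit: π = (p_{Folio} − 9)(155 − 3p_{Folio} + 2p_{Quill}).
∂π/∂p_{Folio} = 182 − 6p_{Folio} + 2p_{Quill} = 0 ⇒ p_{Folio} = 91/3 + (1/3)p_{Quill}.
Similarly p_{Quill} = 179/6 + (1/3)p_{Folio}.
Plugging p_{Quill} into Folio's best response: p_{Folio} = 91/3 + (1/3)(179/6 + (1/3)p_{Folio}) ⇒ (8/9)p_{Folio} = 725/18, so p_{Folio} = 45.3125.
Then p_{Quill} = 179/6 + (1/3)·45.3125 = 44.9375.

45.3125, 44.9375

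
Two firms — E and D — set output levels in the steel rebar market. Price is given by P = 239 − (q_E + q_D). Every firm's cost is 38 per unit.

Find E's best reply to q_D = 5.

Firm E's profit: π = q_E(239 − (q_E + q_D)) − 38q_E.
∂π/∂q_E = 201 − 2q_E − q_D = 0, so q_E = 100.5 − 0.5q_D.
At q_D = 5: q_E = 100.5 − 0.5·5 = 98.

98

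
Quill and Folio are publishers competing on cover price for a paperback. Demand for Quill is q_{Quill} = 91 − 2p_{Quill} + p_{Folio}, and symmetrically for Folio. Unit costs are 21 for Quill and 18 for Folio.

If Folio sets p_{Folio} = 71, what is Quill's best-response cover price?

51

Quill's profit: π = (p_{Quill} − 21)(91 − 2p_{Quill} + p_{Folio}).
∂π/∂p_{Quill} = 133 − 4p_{Quill} + p_{Folio} = 0 ⇒ p_{Quill} = 33.25 + 0.25p_{Folio}.
At p_{Folio} = 71: p_{Quill} = 33.25 + 0.25·71 = 51.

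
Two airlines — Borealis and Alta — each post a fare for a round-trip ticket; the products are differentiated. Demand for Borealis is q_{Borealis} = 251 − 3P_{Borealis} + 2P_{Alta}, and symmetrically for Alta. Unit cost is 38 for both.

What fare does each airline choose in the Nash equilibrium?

Borealis's profit: π = (P_{Borealis} − 38)(251 − 3P_{Borealis} + 2P_{Alta}).
∂π/∂P_{Borealis} = 365 − 6P_{Borealis} + 2P_{Alta} = 0 ⇒ P_{Borealis} = 365/6 + (1/3)P_{Alta}.
By symmetry P_{Alta} = P_{Borealis}; substituting into the reaction function, (2/3)P_{Borealis} = 365/6 and P_{Borealis} = 91.25.

91.25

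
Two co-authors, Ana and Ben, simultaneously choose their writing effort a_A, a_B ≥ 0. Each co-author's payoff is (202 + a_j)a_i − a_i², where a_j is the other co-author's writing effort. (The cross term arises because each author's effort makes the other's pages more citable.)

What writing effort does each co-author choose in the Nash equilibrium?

202

Ana's payoff is (202 + a_B)a_A − a_A².
∂π/∂a_A = 202 + a_B − 2a_A = 0, so a_A = 101 + 0.5a_B.
Setting a_A = a_B in the reaction function: a_A = 101 + 0.5a_A, so a_A = 101 / 0.5 = 202.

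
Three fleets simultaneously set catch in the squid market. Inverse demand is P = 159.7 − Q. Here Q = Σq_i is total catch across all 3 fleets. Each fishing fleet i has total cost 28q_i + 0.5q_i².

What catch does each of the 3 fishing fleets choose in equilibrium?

26.34

A representative fishing fleet's profit is π_i = q_i(159.7 − Q) − 28q_i − 0.5q_i², with Q = q_i + Σ_{j≠i} q_j.
First-order condition: 131.7 − 3q_i − Σ_{j≠i} q_j = 0.
With identical fishing fleets, set every q_j = q: then 131.7 − 3q − 2q = 0, i.e. q = 131.7/5 = 26.34.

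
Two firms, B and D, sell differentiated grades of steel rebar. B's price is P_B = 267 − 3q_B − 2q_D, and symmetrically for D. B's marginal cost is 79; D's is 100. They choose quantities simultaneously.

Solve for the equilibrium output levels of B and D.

Firm B's profit: π = q_B(267 − 3q_B − 2q_D) − 79q_B.
∂π/∂q_B = 188 − 6q_B − 2q_D = 0 ⇒ q_B = 94/3 − (1/3)q_D.
Similarly q_D = 167/6 − (1/3)q_B.
Solving the two reaction functions simultaneously: (1 − (−1/3)(−1/3))q_B = 94/3 − (1/3)·(167/6), so (8/9)q_B = 397/18 and q_B = 24.8125.
Then q_D = 167/6 − (1/3)·24.8125 = 19.5625.

24.8125, 19.5625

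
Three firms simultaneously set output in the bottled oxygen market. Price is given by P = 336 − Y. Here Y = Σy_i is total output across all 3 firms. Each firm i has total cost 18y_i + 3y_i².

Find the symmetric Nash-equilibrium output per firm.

A representative firm's profit is π_i = y_i(336 − Y) − 18y_i − 3y_i², with Y = y_i + Σ_{j≠i} y_j.
First-order condition: 318 − 8y_i − Σ_{j≠i} y_j = 0.
In a symmetric equilibrium every firm chooses the same y, so Σ_{j≠i} y_j = 2y. The condition becomes 318 − 10y = 0, giving y = 318/10 = 31.8.

31.8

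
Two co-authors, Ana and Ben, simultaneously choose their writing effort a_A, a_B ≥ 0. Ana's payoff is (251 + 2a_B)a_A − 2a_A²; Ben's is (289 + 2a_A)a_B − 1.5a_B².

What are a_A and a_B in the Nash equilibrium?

166.375, 207.25

Expanding Ana's payoff: 251a_A + 2a_Ba_A − 2a_A².
∂π/∂a_A = 251 + 2a_B − 4a_A = 0, so a_A = 62.75 + 0.5a_B.
Likewise for Ben: a_B = 289/3 + (2/3)a_A.
Plugging a_B into Ana's best response: a_A = 62.75 + 0.5(289/3 + (2/3)a_A) ⇒ (2/3)a_A = 1331/12, so a_A = 166.375.
Then a_B = 289/3 + (2/3)·166.375 = 207.25.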